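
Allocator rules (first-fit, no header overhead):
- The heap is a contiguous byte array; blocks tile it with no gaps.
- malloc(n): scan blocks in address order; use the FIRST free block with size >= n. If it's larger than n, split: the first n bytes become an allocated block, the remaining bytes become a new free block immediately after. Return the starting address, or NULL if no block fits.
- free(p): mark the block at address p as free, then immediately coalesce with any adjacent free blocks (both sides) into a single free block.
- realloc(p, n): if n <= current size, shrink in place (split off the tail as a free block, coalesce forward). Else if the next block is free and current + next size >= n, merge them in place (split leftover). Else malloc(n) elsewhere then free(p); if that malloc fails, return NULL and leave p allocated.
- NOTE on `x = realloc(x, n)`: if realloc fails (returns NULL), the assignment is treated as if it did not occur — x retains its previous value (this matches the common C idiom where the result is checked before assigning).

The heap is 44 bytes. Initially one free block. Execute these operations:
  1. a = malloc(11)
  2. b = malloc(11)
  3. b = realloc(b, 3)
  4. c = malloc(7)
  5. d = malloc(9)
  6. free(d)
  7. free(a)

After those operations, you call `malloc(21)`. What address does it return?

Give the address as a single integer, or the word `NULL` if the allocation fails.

Answer: 21

Derivation:
Op 1: a = malloc(11) -> a = 0; heap: [0-10 ALLOC][11-43 FREE]
Op 2: b = malloc(11) -> b = 11; heap: [0-10 ALLOC][11-21 ALLOC][22-43 FREE]
Op 3: b = realloc(b, 3) -> b = 11; heap: [0-10 ALLOC][11-13 ALLOC][14-43 FREE]
Op 4: c = malloc(7) -> c = 14; heap: [0-10 ALLOC][11-13 ALLOC][14-20 ALLOC][21-43 FREE]
Op 5: d = malloc(9) -> d = 21; heap: [0-10 ALLOC][11-13 ALLOC][14-20 ALLOC][21-29 ALLOC][30-43 FREE]
Op 6: free(d) -> (freed d); heap: [0-10 ALLOC][11-13 ALLOC][14-20 ALLOC][21-43 FREE]
Op 7: free(a) -> (freed a); heap: [0-10 FREE][11-13 ALLOC][14-20 ALLOC][21-43 FREE]
malloc(21): first-fit scan over [0-10 FREE][11-13 ALLOC][14-20 ALLOC][21-43 FREE] -> 21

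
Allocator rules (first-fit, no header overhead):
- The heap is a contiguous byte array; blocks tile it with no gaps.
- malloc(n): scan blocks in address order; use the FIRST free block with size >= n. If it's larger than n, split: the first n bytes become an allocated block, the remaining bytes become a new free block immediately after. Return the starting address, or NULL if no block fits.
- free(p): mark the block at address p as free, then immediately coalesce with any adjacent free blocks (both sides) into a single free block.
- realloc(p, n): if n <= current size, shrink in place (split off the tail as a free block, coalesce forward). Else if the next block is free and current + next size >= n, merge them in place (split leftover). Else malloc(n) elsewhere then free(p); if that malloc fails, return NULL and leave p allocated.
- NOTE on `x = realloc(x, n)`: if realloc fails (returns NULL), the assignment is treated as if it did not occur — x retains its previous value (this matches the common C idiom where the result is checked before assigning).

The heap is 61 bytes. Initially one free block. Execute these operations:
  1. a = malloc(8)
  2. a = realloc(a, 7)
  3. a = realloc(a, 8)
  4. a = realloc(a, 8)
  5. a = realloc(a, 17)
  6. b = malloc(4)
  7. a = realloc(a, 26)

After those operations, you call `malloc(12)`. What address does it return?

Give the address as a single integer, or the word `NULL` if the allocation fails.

Op 1: a = malloc(8) -> a = 0; heap: [0-7 ALLOC][8-60 FREE]
Op 2: a = realloc(a, 7) -> a = 0; heap: [0-6 ALLOC][7-60 FREE]
Op 3: a = realloc(a, 8) -> a = 0; heap: [0-7 ALLOC][8-60 FREE]
Op 4: a = realloc(a, 8) -> a = 0; heap: [0-7 ALLOC][8-60 FREE]
Op 5: a = realloc(a, 17) -> a = 0; heap: [0-16 ALLOC][17-60 FREE]
Op 6: b = malloc(4) -> b = 17; heap: [0-16 ALLOC][17-20 ALLOC][21-60 FREE]
Op 7: a = realloc(a, 26) -> a = 21; heap: [0-16 FREE][17-20 ALLOC][21-46 ALLOC][47-60 FREE]
malloc(12): first-fit scan over [0-16 FREE][17-20 ALLOC][21-46 ALLOC][47-60 FREE] -> 0

Answer: 0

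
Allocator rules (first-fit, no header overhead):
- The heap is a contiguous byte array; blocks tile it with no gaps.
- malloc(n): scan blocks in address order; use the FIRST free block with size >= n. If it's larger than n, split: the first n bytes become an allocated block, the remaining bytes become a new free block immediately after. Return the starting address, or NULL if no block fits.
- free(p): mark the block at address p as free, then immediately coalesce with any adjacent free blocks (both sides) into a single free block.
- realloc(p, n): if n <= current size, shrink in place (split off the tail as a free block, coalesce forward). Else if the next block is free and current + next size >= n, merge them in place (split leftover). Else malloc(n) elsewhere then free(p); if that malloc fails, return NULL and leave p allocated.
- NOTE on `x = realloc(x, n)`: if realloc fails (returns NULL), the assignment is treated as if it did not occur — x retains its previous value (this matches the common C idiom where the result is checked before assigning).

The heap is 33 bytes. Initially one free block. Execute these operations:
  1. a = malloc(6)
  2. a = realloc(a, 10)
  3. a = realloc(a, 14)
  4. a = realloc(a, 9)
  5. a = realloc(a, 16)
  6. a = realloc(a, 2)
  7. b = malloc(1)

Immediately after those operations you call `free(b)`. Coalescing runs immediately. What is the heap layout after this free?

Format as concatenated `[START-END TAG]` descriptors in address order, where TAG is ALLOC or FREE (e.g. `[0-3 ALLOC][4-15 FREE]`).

Op 1: a = malloc(6) -> a = 0; heap: [0-5 ALLOC][6-32 FREE]
Op 2: a = realloc(a, 10) -> a = 0; heap: [0-9 ALLOC][10-32 FREE]
Op 3: a = realloc(a, 14) -> a = 0; heap: [0-13 ALLOC][14-32 FREE]
Op 4: a = realloc(a, 9) -> a = 0; heap: [0-8 ALLOC][9-32 FREE]
Op 5: a = realloc(a, 16) -> a = 0; heap: [0-15 ALLOC][16-32 FREE]
Op 6: a = realloc(a, 2) -> a = 0; heap: [0-1 ALLOC][2-32 FREE]
Op 7: b = malloc(1) -> b = 2; heap: [0-1 ALLOC][2-2 ALLOC][3-32 FREE]
free(b): b = 2 -> block [2-2 ALLOC]; mark free, coalesce with adjacent free neighbors -> [0-1 ALLOC][2-32 FREE]

Answer: [0-1 ALLOC][2-32 FREE]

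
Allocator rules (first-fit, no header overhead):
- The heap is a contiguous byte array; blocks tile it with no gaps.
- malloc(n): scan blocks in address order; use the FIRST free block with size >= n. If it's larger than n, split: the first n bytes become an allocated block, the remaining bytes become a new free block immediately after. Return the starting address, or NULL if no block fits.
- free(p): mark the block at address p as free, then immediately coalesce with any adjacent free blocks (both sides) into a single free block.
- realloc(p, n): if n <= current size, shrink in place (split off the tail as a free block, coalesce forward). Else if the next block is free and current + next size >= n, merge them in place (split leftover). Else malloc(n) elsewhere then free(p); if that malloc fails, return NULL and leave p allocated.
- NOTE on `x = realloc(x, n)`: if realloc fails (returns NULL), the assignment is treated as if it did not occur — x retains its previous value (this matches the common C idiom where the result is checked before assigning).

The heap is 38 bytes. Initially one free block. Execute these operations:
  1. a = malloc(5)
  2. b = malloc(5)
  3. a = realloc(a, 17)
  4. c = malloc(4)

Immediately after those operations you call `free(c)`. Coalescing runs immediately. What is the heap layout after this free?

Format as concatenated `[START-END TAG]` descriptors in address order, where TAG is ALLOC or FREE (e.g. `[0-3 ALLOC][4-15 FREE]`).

Answer: [0-4 FREE][5-9 ALLOC][10-26 ALLOC][27-37 FREE]

Derivation:
Op 1: a = malloc(5) -> a = 0; heap: [0-4 ALLOC][5-37 FREE]
Op 2: b = malloc(5) -> b = 5; heap: [0-4 ALLOC][5-9 ALLOC][10-37 FREE]
Op 3: a = realloc(a, 17) -> a = 10; heap: [0-4 FREE][5-9 ALLOC][10-26 ALLOC][27-37 FREE]
Op 4: c = malloc(4) -> c = 0; heap: [0-3 ALLOC][4-4 FREE][5-9 ALLOC][10-26 ALLOC][27-37 FREE]
free(c): c = 0 -> block [0-3 ALLOC]; mark free, coalesce with adjacent free neighbors -> [0-4 FREE][5-9 ALLOC][10-26 ALLOC][27-37 FREE]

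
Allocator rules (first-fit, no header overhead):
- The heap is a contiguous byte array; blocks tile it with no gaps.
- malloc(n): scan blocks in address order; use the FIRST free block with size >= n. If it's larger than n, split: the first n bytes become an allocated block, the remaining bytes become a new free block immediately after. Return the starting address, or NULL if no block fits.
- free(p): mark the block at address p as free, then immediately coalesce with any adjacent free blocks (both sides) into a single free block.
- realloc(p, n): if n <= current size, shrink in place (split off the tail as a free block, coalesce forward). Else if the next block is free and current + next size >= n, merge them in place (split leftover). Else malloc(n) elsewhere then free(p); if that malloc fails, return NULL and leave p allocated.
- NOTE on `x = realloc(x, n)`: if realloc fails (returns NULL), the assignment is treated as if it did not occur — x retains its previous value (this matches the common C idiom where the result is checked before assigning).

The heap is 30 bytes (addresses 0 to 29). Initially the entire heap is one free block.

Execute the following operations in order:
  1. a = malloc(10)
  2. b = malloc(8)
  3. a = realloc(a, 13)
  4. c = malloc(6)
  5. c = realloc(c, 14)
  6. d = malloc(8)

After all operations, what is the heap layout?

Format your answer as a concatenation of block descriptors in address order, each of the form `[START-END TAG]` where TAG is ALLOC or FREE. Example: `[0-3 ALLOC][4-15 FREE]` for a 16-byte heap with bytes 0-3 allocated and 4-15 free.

Op 1: a = malloc(10) -> a = 0; heap: [0-9 ALLOC][10-29 FREE]
Op 2: b = malloc(8) -> b = 10; heap: [0-9 ALLOC][10-17 ALLOC][18-29 FREE]
Op 3: a = realloc(a, 13) -> NULL (a unchanged); heap: [0-9 ALLOC][10-17 ALLOC][18-29 FREE]
Op 4: c = malloc(6) -> c = 18; heap: [0-9 ALLOC][10-17 ALLOC][18-23 ALLOC][24-29 FREE]
Op 5: c = realloc(c, 14) -> NULL (c unchanged); heap: [0-9 ALLOC][10-17 ALLOC][18-23 ALLOC][24-29 FREE]
Op 6: d = malloc(8) -> d = NULL; heap: [0-9 ALLOC][10-17 ALLOC][18-23 ALLOC][24-29 FREE]

Answer: [0-9 ALLOC][10-17 ALLOC][18-23 ALLOC][24-29 FREE]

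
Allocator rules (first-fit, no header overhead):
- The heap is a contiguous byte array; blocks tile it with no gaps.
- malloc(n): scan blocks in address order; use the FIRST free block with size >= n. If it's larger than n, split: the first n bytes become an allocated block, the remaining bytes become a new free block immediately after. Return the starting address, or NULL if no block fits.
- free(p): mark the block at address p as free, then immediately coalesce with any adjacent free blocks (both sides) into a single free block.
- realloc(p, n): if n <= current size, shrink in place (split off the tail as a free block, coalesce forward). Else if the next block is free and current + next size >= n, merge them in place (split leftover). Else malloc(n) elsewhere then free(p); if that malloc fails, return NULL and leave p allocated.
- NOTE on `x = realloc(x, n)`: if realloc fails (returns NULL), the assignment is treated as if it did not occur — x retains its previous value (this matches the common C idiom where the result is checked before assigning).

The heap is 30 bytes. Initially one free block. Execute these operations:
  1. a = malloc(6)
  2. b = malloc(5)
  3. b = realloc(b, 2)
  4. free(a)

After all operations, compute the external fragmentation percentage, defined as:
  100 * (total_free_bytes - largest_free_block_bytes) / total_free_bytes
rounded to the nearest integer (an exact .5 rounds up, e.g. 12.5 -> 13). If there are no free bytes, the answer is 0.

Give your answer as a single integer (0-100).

Answer: 21

Derivation:
Op 1: a = malloc(6) -> a = 0; heap: [0-5 ALLOC][6-29 FREE]
Op 2: b = malloc(5) -> b = 6; heap: [0-5 ALLOC][6-10 ALLOC][11-29 FREE]
Op 3: b = realloc(b, 2) -> b = 6; heap: [0-5 ALLOC][6-7 ALLOC][8-29 FREE]
Op 4: free(a) -> (freed a); heap: [0-5 FREE][6-7 ALLOC][8-29 FREE]
Free blocks: [6 22] total_free=28 largest=22 -> 100*(28-22)/28 = 600/28 ≈ 21.429 -> rounds to 21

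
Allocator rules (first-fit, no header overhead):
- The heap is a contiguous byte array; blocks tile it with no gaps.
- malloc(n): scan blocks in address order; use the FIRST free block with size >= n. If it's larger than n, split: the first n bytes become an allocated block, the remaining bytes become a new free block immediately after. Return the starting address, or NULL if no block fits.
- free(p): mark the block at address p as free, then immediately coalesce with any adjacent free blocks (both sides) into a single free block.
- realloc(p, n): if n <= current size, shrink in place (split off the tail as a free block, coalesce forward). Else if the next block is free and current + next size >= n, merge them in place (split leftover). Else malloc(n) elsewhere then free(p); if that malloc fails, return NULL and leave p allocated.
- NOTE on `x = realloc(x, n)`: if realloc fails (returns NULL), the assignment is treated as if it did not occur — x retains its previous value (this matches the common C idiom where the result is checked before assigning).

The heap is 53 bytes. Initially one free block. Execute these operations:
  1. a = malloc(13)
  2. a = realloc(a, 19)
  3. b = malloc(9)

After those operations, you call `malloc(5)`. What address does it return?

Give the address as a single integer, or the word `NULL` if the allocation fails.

Op 1: a = malloc(13) -> a = 0; heap: [0-12 ALLOC][13-52 FREE]
Op 2: a = realloc(a, 19) -> a = 0; heap: [0-18 ALLOC][19-52 FREE]
Op 3: b = malloc(9) -> b = 19; heap: [0-18 ALLOC][19-27 ALLOC][28-52 FREE]
malloc(5): first-fit scan over [0-18 ALLOC][19-27 ALLOC][28-52 FREE] -> 28

Answer: 28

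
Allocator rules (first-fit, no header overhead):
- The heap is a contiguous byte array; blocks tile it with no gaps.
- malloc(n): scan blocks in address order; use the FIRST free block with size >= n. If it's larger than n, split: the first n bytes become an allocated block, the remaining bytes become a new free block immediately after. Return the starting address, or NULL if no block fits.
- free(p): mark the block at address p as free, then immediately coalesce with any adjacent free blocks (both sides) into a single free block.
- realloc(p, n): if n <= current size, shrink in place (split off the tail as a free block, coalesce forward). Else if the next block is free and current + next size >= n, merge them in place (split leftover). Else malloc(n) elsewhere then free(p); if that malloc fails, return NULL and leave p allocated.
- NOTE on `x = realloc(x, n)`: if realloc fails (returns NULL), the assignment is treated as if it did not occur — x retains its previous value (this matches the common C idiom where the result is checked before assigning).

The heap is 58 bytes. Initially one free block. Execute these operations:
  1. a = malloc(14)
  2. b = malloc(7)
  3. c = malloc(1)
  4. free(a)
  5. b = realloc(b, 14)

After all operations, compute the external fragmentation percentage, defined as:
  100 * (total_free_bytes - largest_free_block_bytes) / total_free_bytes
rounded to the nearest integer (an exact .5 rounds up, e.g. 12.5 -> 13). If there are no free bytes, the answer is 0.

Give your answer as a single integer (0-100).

Answer: 16

Derivation:
Op 1: a = malloc(14) -> a = 0; heap: [0-13 ALLOC][14-57 FREE]
Op 2: b = malloc(7) -> b = 14; heap: [0-13 ALLOC][14-20 ALLOC][21-57 FREE]
Op 3: c = malloc(1) -> c = 21; heap: [0-13 ALLOC][14-20 ALLOC][21-21 ALLOC][22-57 FREE]
Op 4: free(a) -> (freed a); heap: [0-13 FREE][14-20 ALLOC][21-21 ALLOC][22-57 FREE]
Op 5: b = realloc(b, 14) -> b = 0; heap: [0-13 ALLOC][14-20 FREE][21-21 ALLOC][22-57 FREE]
Free blocks: [7 36] total_free=43 largest=36 -> 100*(43-36)/43 = 700/43 ≈ 16.279 -> rounds to 16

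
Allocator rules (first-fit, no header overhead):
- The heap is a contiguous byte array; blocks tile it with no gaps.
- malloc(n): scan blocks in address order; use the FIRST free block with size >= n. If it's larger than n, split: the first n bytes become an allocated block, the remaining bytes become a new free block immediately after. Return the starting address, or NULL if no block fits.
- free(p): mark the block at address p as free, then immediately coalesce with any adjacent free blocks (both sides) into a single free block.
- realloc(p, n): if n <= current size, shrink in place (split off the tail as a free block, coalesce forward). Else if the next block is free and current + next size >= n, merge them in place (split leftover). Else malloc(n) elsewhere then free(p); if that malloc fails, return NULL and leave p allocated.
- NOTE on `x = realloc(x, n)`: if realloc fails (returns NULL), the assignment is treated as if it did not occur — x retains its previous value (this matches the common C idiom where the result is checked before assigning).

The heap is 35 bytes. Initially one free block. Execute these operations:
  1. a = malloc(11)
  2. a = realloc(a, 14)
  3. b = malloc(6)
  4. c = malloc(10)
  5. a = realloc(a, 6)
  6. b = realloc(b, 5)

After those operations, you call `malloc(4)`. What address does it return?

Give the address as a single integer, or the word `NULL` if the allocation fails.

Op 1: a = malloc(11) -> a = 0; heap: [0-10 ALLOC][11-34 FREE]
Op 2: a = realloc(a, 14) -> a = 0; heap: [0-13 ALLOC][14-34 FREE]
Op 3: b = malloc(6) -> b = 14; heap: [0-13 ALLOC][14-19 ALLOC][20-34 FREE]
Op 4: c = malloc(10) -> c = 20; heap: [0-13 ALLOC][14-19 ALLOC][20-29 ALLOC][30-34 FREE]
Op 5: a = realloc(a, 6) -> a = 0; heap: [0-5 ALLOC][6-13 FREE][14-19 ALLOC][20-29 ALLOC][30-34 FREE]
Op 6: b = realloc(b, 5) -> b = 14; heap: [0-5 ALLOC][6-13 FREE][14-18 ALLOC][19-19 FREE][20-29 ALLOC][30-34 FREE]
malloc(4): first-fit scan over [0-5 ALLOC][6-13 FREE][14-18 ALLOC][19-19 FREE][20-29 ALLOC][30-34 FREE] -> 6

Answer: 6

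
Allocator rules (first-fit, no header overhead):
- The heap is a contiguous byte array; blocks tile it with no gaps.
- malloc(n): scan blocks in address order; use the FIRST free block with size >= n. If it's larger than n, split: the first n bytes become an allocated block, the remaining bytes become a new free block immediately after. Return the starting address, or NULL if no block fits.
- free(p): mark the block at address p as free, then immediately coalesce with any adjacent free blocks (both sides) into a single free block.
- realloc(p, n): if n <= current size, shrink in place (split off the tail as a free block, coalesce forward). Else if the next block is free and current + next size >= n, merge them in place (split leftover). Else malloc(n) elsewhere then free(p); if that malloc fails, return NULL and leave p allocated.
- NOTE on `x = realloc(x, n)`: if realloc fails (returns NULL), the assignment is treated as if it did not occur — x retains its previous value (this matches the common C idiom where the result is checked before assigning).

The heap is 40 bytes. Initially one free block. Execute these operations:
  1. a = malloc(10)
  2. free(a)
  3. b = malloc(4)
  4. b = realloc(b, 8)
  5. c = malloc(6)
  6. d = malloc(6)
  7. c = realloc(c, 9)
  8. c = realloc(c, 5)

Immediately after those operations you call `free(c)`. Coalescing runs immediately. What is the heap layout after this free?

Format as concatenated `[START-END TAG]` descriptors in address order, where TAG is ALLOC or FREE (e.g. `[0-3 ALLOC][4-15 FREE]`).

Op 1: a = malloc(10) -> a = 0; heap: [0-9 ALLOC][10-39 FREE]
Op 2: free(a) -> (freed a); heap: [0-39 FREE]
Op 3: b = malloc(4) -> b = 0; heap: [0-3 ALLOC][4-39 FREE]
Op 4: b = realloc(b, 8) -> b = 0; heap: [0-7 ALLOC][8-39 FREE]
Op 5: c = malloc(6) -> c = 8; heap: [0-7 ALLOC][8-13 ALLOC][14-39 FREE]
Op 6: d = malloc(6) -> d = 14; heap: [0-7 ALLOC][8-13 ALLOC][14-19 ALLOC][20-39 FREE]
Op 7: c = realloc(c, 9) -> c = 20; heap: [0-7 ALLOC][8-13 FREE][14-19 ALLOC][20-28 ALLOC][29-39 FREE]
Op 8: c = realloc(c, 5) -> c = 20; heap: [0-7 ALLOC][8-13 FREE][14-19 ALLOC][20-24 ALLOC][25-39 FREE]
free(c): c = 20 -> block [20-24 ALLOC]; mark free, coalesce with adjacent free neighbors -> [0-7 ALLOC][8-13 FREE][14-19 ALLOC][20-39 FREE]

Answer: [0-7 ALLOC][8-13 FREE][14-19 ALLOC][20-39 FREE]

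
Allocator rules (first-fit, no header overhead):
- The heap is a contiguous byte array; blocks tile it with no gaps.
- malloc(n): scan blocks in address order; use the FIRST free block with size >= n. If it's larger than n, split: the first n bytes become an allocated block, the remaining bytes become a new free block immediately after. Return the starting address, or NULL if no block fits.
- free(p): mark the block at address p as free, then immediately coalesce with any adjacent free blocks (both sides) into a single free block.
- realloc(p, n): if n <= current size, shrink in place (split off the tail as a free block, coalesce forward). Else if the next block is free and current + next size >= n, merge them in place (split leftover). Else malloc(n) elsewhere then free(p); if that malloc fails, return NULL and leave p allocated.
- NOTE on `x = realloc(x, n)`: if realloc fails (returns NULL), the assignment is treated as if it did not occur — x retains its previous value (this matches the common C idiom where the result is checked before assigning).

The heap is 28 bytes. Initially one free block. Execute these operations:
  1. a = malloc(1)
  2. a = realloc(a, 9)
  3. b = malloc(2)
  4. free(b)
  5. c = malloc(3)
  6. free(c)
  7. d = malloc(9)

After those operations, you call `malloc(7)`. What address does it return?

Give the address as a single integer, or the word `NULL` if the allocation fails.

Op 1: a = malloc(1) -> a = 0; heap: [0-0 ALLOC][1-27 FREE]
Op 2: a = realloc(a, 9) -> a = 0; heap: [0-8 ALLOC][9-27 FREE]
Op 3: b = malloc(2) -> b = 9; heap: [0-8 ALLOC][9-10 ALLOC][11-27 FREE]
Op 4: free(b) -> (freed b); heap: [0-8 ALLOC][9-27 FREE]
Op 5: c = malloc(3) -> c = 9; heap: [0-8 ALLOC][9-11 ALLOC][12-27 FREE]
Op 6: free(c) -> (freed c); heap: [0-8 ALLOC][9-27 FREE]
Op 7: d = malloc(9) -> d = 9; heap: [0-8 ALLOC][9-17 ALLOC][18-27 FREE]
malloc(7): first-fit scan over [0-8 ALLOC][9-17 ALLOC][18-27 FREE] -> 18

Answer: 18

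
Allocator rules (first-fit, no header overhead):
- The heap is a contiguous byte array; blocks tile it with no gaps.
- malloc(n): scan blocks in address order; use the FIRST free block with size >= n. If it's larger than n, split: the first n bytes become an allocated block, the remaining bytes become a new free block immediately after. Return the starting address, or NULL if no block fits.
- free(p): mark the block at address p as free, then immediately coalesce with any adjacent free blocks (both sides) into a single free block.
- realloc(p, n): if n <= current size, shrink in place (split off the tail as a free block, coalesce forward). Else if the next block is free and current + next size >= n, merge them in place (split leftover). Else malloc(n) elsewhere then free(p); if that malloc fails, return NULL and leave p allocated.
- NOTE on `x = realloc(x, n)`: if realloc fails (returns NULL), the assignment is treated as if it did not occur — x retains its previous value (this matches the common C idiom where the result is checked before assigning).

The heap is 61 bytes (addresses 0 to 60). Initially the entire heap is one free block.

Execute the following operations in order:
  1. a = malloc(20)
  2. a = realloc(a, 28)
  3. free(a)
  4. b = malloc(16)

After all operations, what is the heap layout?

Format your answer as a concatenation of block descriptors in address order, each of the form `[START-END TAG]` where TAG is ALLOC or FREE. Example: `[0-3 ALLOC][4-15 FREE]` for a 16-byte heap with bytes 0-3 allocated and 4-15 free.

Op 1: a = malloc(20) -> a = 0; heap: [0-19 ALLOC][20-60 FREE]
Op 2: a = realloc(a, 28) -> a = 0; heap: [0-27 ALLOC][28-60 FREE]
Op 3: free(a) -> (freed a); heap: [0-60 FREE]
Op 4: b = malloc(16) -> b = 0; heap: [0-15 ALLOC][16-60 FREE]

Answer: [0-15 ALLOC][16-60 FREE]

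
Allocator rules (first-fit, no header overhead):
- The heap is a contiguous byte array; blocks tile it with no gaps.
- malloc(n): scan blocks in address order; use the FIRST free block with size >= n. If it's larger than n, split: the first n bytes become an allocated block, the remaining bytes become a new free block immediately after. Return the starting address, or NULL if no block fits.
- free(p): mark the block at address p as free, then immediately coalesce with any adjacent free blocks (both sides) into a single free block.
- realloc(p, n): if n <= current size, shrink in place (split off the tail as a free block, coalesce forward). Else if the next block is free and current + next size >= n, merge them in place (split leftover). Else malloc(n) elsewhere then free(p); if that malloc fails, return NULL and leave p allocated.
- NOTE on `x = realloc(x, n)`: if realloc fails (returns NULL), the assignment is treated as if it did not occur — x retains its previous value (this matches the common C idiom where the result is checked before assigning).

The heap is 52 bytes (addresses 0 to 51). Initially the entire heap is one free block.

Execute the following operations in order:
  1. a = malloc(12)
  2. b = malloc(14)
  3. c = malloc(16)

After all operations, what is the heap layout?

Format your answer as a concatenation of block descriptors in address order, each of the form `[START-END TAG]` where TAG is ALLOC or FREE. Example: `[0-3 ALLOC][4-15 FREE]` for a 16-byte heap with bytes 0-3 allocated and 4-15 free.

Op 1: a = malloc(12) -> a = 0; heap: [0-11 ALLOC][12-51 FREE]
Op 2: b = malloc(14) -> b = 12; heap: [0-11 ALLOC][12-25 ALLOC][26-51 FREE]
Op 3: c = malloc(16) -> c = 26; heap: [0-11 ALLOC][12-25 ALLOC][26-41 ALLOC][42-51 FREE]

Answer: [0-11 ALLOC][12-25 ALLOC][26-41 ALLOC][42-51 FREE]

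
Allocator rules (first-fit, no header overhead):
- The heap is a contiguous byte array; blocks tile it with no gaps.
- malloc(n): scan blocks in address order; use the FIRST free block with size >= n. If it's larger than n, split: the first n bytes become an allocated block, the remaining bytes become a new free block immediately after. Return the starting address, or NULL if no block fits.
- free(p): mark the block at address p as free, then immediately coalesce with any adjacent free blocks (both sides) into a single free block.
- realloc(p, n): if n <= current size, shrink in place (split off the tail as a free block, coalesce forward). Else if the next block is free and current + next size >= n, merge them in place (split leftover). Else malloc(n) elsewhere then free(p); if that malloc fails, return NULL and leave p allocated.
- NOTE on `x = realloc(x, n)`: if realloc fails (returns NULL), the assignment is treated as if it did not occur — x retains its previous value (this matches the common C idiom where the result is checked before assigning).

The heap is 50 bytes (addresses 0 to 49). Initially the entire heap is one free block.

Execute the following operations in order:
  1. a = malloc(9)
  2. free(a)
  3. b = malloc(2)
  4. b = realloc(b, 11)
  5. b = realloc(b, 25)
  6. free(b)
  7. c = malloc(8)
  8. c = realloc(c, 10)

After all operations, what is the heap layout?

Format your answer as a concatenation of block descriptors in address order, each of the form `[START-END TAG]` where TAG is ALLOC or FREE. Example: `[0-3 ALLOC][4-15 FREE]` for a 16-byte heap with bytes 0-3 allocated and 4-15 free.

Op 1: a = malloc(9) -> a = 0; heap: [0-8 ALLOC][9-49 FREE]
Op 2: free(a) -> (freed a); heap: [0-49 FREE]
Op 3: b = malloc(2) -> b = 0; heap: [0-1 ALLOC][2-49 FREE]
Op 4: b = realloc(b, 11) -> b = 0; heap: [0-10 ALLOC][11-49 FREE]
Op 5: b = realloc(b, 25) -> b = 0; heap: [0-24 ALLOC][25-49 FREE]
Op 6: free(b) -> (freed b); heap: [0-49 FREE]
Op 7: c = malloc(8) -> c = 0; heap: [0-7 ALLOC][8-49 FREE]
Op 8: c = realloc(c, 10) -> c = 0; heap: [0-9 ALLOC][10-49 FREE]

Answer: [0-9 ALLOC][10-49 FREE]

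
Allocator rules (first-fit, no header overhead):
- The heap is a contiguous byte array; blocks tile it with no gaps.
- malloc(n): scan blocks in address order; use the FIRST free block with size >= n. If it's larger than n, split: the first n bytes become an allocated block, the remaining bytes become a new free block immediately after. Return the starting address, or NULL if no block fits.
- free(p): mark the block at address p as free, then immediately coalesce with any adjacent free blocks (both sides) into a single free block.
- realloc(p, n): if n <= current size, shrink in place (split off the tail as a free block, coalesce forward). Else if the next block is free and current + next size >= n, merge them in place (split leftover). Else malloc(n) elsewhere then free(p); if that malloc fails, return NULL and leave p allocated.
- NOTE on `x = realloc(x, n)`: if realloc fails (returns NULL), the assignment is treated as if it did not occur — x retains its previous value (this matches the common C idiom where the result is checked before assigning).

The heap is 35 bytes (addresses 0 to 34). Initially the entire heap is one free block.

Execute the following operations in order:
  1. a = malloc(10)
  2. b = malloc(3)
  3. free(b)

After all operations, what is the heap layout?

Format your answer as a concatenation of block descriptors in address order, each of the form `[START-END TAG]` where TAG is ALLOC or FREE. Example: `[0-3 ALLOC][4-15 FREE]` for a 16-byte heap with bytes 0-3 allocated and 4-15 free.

Answer: [0-9 ALLOC][10-34 FREE]

Derivation:
Op 1: a = malloc(10) -> a = 0; heap: [0-9 ALLOC][10-34 FREE]
Op 2: b = malloc(3) -> b = 10; heap: [0-9 ALLOC][10-12 ALLOC][13-34 FREE]
Op 3: free(b) -> (freed b); heap: [0-9 ALLOC][10-34 FREE]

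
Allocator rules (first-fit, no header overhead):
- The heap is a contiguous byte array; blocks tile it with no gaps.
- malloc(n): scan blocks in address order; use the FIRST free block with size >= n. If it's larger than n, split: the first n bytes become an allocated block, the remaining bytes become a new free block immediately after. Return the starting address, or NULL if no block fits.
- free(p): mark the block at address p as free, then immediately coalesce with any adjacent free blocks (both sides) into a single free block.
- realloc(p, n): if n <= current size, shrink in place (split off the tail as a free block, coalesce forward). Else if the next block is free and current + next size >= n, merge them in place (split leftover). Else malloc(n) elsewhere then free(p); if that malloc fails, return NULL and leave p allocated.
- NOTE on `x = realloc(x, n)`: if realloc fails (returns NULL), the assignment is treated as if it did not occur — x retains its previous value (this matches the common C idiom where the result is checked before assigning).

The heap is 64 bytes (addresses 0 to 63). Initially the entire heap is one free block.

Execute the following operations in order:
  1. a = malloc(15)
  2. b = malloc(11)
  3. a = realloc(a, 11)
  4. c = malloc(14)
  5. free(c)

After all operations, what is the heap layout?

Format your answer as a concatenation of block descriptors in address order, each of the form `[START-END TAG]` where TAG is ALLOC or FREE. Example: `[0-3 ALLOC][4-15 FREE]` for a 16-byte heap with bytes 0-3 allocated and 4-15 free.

Answer: [0-10 ALLOC][11-14 FREE][15-25 ALLOC][26-63 FREE]

Derivation:
Op 1: a = malloc(15) -> a = 0; heap: [0-14 ALLOC][15-63 FREE]
Op 2: b = malloc(11) -> b = 15; heap: [0-14 ALLOC][15-25 ALLOC][26-63 FREE]
Op 3: a = realloc(a, 11) -> a = 0; heap: [0-10 ALLOC][11-14 FREE][15-25 ALLOC][26-63 FREE]
Op 4: c = malloc(14) -> c = 26; heap: [0-10 ALLOC][11-14 FREE][15-25 ALLOC][26-39 ALLOC][40-63 FREE]
Op 5: free(c) -> (freed c); heap: [0-10 ALLOC][11-14 FREE][15-25 ALLOC][26-63 FREE]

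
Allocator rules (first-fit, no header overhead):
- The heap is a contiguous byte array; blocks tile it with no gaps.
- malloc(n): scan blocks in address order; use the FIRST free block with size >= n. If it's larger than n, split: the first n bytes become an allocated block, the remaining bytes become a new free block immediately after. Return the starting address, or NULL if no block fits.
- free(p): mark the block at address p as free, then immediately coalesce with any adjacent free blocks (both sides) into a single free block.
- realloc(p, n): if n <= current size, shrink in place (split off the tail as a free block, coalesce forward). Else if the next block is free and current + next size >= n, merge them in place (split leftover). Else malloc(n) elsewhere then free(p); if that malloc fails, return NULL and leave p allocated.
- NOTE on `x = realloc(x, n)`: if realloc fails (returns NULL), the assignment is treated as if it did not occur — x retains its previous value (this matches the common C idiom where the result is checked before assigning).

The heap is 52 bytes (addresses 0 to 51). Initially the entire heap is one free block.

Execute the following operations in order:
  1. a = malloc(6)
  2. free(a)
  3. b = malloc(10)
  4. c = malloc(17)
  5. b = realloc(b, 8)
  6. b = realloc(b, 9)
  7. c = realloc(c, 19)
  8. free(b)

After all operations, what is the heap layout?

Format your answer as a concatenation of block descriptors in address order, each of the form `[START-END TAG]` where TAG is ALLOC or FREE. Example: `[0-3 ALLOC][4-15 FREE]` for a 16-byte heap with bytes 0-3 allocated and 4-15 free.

Answer: [0-9 FREE][10-28 ALLOC][29-51 FREE]

Derivation:
Op 1: a = malloc(6) -> a = 0; heap: [0-5 ALLOC][6-51 FREE]
Op 2: free(a) -> (freed a); heap: [0-51 FREE]
Op 3: b = malloc(10) -> b = 0; heap: [0-9 ALLOC][10-51 FREE]
Op 4: c = malloc(17) -> c = 10; heap: [0-9 ALLOC][10-26 ALLOC][27-51 FREE]
Op 5: b = realloc(b, 8) -> b = 0; heap: [0-7 ALLOC][8-9 FREE][10-26 ALLOC][27-51 FREE]
Op 6: b = realloc(b, 9) -> b = 0; heap: [0-8 ALLOC][9-9 FREE][10-26 ALLOC][27-51 FREE]
Op 7: c = realloc(c, 19) -> c = 10; heap: [0-8 ALLOC][9-9 FREE][10-28 ALLOC][29-51 FREE]
Op 8: free(b) -> (freed b); heap: [0-9 FREE][10-28 ALLOC][29-51 FREE]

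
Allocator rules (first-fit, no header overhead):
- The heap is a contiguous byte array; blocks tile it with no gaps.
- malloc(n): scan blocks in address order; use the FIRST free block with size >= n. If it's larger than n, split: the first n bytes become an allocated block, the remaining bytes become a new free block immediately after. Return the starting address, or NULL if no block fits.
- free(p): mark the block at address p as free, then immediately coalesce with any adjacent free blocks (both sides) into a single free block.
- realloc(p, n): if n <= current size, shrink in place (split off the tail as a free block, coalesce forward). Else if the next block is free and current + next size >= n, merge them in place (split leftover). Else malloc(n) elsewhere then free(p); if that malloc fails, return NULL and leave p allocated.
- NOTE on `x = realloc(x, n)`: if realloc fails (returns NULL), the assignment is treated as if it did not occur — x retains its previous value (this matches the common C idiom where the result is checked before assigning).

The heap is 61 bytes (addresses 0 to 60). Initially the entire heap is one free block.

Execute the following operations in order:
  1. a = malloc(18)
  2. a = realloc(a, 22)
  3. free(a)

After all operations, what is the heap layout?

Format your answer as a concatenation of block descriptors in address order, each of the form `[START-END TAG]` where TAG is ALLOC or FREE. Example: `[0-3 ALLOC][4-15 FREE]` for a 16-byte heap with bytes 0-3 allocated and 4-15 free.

Answer: [0-60 FREE]

Derivation:
Op 1: a = malloc(18) -> a = 0; heap: [0-17 ALLOC][18-60 FREE]
Op 2: a = realloc(a, 22) -> a = 0; heap: [0-21 ALLOC][22-60 FREE]
Op 3: free(a) -> (freed a); heap: [0-60 FREE]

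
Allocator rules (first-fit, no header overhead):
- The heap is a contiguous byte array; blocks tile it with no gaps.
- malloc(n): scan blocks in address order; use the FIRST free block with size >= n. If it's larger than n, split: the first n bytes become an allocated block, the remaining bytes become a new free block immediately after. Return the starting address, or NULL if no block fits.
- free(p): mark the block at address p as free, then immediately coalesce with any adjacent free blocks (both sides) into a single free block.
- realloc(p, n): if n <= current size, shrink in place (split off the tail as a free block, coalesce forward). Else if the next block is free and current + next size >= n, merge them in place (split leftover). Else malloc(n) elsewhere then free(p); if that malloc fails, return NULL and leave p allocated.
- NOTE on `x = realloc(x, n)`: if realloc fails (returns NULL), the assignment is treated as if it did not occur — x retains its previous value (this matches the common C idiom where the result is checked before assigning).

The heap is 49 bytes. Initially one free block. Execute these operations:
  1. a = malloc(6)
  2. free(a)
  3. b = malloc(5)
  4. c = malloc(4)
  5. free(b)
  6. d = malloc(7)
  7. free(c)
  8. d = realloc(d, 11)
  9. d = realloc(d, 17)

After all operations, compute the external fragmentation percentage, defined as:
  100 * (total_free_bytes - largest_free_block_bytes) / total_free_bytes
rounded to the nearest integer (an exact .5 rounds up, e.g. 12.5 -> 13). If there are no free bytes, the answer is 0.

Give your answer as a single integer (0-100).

Op 1: a = malloc(6) -> a = 0; heap: [0-5 ALLOC][6-48 FREE]
Op 2: free(a) -> (freed a); heap: [0-48 FREE]
Op 3: b = malloc(5) -> b = 0; heap: [0-4 ALLOC][5-48 FREE]
Op 4: c = malloc(4) -> c = 5; heap: [0-4 ALLOC][5-8 ALLOC][9-48 FREE]
Op 5: free(b) -> (freed b); heap: [0-4 FREE][5-8 ALLOC][9-48 FREE]
Op 6: d = malloc(7) -> d = 9; heap: [0-4 FREE][5-8 ALLOC][9-15 ALLOC][16-48 FREE]
Op 7: free(c) -> (freed c); heap: [0-8 FREE][9-15 ALLOC][16-48 FREE]
Op 8: d = realloc(d, 11) -> d = 9; heap: [0-8 FREE][9-19 ALLOC][20-48 FREE]
Op 9: d = realloc(d, 17) -> d = 9; heap: [0-8 FREE][9-25 ALLOC][26-48 FREE]
Free blocks: [9 23] total_free=32 largest=23 -> 100*(32-23)/32 = 900/32 = 28.125 -> rounds to 28

Answer: 28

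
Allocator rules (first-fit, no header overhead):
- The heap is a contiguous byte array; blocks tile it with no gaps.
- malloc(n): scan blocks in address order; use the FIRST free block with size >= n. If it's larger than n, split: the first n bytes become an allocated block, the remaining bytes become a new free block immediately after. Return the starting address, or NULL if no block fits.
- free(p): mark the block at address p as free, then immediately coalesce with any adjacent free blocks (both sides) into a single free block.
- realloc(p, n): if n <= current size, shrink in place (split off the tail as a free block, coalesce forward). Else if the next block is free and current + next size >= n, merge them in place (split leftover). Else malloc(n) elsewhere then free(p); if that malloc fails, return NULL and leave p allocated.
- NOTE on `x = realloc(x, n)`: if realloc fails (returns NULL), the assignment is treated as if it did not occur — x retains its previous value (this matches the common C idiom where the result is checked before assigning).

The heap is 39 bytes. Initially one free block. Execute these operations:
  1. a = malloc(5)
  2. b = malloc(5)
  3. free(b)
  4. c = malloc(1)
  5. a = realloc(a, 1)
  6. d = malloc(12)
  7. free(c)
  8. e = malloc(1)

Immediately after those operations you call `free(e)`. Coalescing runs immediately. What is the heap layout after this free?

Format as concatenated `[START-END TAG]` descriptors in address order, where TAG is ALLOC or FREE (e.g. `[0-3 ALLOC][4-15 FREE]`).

Op 1: a = malloc(5) -> a = 0; heap: [0-4 ALLOC][5-38 FREE]
Op 2: b = malloc(5) -> b = 5; heap: [0-4 ALLOC][5-9 ALLOC][10-38 FREE]
Op 3: free(b) -> (freed b); heap: [0-4 ALLOC][5-38 FREE]
Op 4: c = malloc(1) -> c = 5; heap: [0-4 ALLOC][5-5 ALLOC][6-38 FREE]
Op 5: a = realloc(a, 1) -> a = 0; heap: [0-0 ALLOC][1-4 FREE][5-5 ALLOC][6-38 FREE]
Op 6: d = malloc(12) -> d = 6; heap: [0-0 ALLOC][1-4 FREE][5-5 ALLOC][6-17 ALLOC][18-38 FREE]
Op 7: free(c) -> (freed c); heap: [0-0 ALLOC][1-5 FREE][6-17 ALLOC][18-38 FREE]
Op 8: e = malloc(1) -> e = 1; heap: [0-0 ALLOC][1-1 ALLOC][2-5 FREE][6-17 ALLOC][18-38 FREE]
free(e): e = 1 -> block [1-1 ALLOC]; mark free, coalesce with adjacent free neighbors -> [0-0 ALLOC][1-5 FREE][6-17 ALLOC][18-38 FREE]

Answer: [0-0 ALLOC][1-5 FREE][6-17 ALLOC][18-38 FREE]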